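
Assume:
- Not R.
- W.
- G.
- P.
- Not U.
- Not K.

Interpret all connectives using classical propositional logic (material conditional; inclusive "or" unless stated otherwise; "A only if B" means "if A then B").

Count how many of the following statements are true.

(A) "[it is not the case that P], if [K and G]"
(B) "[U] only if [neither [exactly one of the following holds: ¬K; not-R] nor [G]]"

(A): This is (K ∧ G) → ¬P.

K ∧ G = F ∧ T = F
¬P = ¬T = F
(K ∧ G) → ¬P = F → F = T
So (A) is true.

(B): In symbols: U → ((¬K ⊕ ¬R) ↓ G)

¬K = ¬F = T
¬R = ¬F = T
¬K ⊕ ¬R = T ⊕ T = F
(¬K ⊕ ¬R) ↓ G = F ↓ T = F
U → ((¬K ⊕ ¬R) ↓ G) = F → F = T
Thus (B) is true.

2 of the 2 statements are true ((A), (B)).

2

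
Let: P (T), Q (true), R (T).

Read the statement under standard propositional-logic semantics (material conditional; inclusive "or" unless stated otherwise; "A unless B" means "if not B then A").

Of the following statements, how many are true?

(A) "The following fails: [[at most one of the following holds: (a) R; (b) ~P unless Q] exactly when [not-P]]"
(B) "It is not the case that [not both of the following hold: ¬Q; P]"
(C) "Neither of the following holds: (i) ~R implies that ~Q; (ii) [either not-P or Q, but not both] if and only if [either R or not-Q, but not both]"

0

(A): In symbols: ¬((R ↑ (¬P ∨ Q)) ↔ ¬P)

¬P = ¬T = F
¬P ∨ Q = F ∨ T = T
R ↑ (¬P ∨ Q) = T ↑ T = F
¬P = ¬T = F
(R ↑ (¬P ∨ Q)) ↔ ¬P = F ↔ F = T
¬((R ↑ (¬P ∨ Q)) ↔ ¬P) = ¬T = F
Thus (A) is false.

(B): This is ¬(¬Q ↑ P).

¬Q = ¬T = F
¬Q ↑ P = F ↑ T = T
¬(¬Q ↑ P) = ¬T = F
So (B) is false.

(C): Parsed as (¬R → ¬Q) ↓ ((¬P ⊕ Q) ↔ (R ⊕ ¬Q))

¬R = ¬T = F
¬Q = ¬T = F
¬R → ¬Q = F → F = T
¬P = ¬T = F
¬P ⊕ Q = F ⊕ T = T
¬Q = ¬T = F
R ⊕ ¬Q = T ⊕ F = T
(¬P ⊕ Q) ↔ (R ⊕ ¬Q) = T ↔ T = T
(¬R → ¬Q) ↓ ((¬P ⊕ Q) ↔ (R ⊕ ¬Q)) = T ↓ T = F
So (C) is false.

True statements: 0 (none).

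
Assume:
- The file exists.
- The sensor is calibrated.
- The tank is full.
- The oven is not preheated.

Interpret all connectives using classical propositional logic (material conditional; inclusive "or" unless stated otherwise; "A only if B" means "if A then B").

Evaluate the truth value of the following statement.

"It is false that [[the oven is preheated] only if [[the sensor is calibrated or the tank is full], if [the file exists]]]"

Let N = "the oven is preheated" (F), R = "the file exists" (T), K = "the sensor is calibrated" (T), L = "the tank is full" (T).
In symbols: ¬(N → (R → (K ∨ L)))

K ∨ L = T ∨ T = T
R → (K ∨ L) = T → T = T
N → (R → (K ∨ L)) = F → T = T
¬(N → (R → (K ∨ L))) = ¬T = F

False.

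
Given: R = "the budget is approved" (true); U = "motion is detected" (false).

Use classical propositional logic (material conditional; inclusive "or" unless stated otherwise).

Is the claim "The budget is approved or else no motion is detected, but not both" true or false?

Values: R=T, U=F.
This is R xor ~U.

~U = ~F = T
R xor ~U = T xor T = F

False.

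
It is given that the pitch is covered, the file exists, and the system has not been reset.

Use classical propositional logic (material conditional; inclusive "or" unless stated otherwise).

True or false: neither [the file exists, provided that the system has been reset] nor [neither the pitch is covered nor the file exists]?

The statement is false.

Let V = "the system has been reset" (False), U = "the file exists" (True), G = "the pitch is covered" (True).
Formalization: (V -> U) nor (G nor U)

V -> U = False -> True = True
G nor U = True nor True = False
(V -> U) nor (G nor U) = True nor False = False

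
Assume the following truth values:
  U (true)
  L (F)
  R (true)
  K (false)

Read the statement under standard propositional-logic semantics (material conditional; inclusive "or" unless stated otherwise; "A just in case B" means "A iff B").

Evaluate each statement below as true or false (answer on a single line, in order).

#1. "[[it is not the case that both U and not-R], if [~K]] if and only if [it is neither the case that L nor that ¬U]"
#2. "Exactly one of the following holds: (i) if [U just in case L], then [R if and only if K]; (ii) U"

#1 true, #2 false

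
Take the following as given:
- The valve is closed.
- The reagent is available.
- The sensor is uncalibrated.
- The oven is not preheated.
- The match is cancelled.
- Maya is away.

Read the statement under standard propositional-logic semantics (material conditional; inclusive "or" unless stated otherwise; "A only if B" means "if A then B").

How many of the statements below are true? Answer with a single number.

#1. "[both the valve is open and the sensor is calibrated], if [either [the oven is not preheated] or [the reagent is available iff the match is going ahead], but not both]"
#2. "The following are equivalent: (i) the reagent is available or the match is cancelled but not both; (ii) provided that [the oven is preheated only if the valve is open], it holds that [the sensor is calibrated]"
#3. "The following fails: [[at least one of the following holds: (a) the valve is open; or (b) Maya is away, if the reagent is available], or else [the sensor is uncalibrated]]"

Let S = "the oven is preheated" (False), Q = "the reagent is available" (True), U = "the match is cancelled" (True), P = "the valve is open" (False), R = "the sensor is calibrated" (False), V = "Maya is at home" (False).

#1: In symbols: (not S xor (Q iff not U)) -> (P and R)

not S = not False = True
not U = not True = False
Q iff not U = True iff False = False
not S xor (Q iff not U) = True xor False = True
P and R = False and False = False
(not S xor (Q iff not U)) -> (P and R) = True -> False = False
Thus #1 is false.

#2: In symbols: (Q xor U) iff ((S -> P) -> R)

Q xor U = True xor True = False
S -> P = False -> False = True
(S -> P) -> R = True -> False = False
(Q xor U) iff ((S -> P) -> R) = False iff False = True
Hence #2 is true.

#3: In symbols: not ((P or (Q -> not V)) or not R)

not V = not False = True
Q -> not V = True -> True = True
P or (Q -> not V) = False or True = True
not R = not False = True
(P or (Q -> not V)) or not R = True or True = True
not ((P or (Q -> not V)) or not R) = not True = False
Hence #3 is false.

True statements: 1.

1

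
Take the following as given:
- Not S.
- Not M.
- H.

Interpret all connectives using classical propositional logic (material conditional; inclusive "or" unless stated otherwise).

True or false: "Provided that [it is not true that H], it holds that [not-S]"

In symbols: ~H -> ~S

~H = ~T = F
~S = ~F = T
~H -> ~S = F -> T = T

True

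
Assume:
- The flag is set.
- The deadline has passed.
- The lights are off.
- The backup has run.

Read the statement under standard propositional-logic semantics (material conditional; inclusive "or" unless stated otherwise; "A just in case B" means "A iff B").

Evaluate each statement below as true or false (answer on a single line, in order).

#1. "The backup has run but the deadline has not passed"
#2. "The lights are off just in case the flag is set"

#1 false; #2 true

Let U = "the backup has run" (True), K = "the deadline has passed" (True), V = "the lights are on" (False), L = "the flag is set" (True).

#1: Parsed as U and not K

not K = not True = False
U and not K = True and False = False
So #1 is false.

#2: Parsed as not V iff L

not V = not False = True
not V iff L = True iff True = True
Thus #2 is true.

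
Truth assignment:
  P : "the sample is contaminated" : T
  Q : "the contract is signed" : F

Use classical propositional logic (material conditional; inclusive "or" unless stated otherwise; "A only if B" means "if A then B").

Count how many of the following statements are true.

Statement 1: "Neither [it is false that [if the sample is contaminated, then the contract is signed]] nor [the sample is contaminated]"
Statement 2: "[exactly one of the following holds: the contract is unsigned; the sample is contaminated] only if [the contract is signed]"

Statement 1: Parsed as ¬(P → Q) ↓ P

P → Q = T → F = F
¬(P → Q) = ¬F = T
¬(P → Q) ↓ P = T ↓ T = F
Thus Statement 1 is false.

Statement 2: In symbols: (¬Q ⊕ P) → Q

¬Q = ¬F = T
¬Q ⊕ P = T ⊕ T = F
(¬Q ⊕ P) → Q = F → F = T
Thus Statement 2 is true.

True statements: 1 (Statement 2).

1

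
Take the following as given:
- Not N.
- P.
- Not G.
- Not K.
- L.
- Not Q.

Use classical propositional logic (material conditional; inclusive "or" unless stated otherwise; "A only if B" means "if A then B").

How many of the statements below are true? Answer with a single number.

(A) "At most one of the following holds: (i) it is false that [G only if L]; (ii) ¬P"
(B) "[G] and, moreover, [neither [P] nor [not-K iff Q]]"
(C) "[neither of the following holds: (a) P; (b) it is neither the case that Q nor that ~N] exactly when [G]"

2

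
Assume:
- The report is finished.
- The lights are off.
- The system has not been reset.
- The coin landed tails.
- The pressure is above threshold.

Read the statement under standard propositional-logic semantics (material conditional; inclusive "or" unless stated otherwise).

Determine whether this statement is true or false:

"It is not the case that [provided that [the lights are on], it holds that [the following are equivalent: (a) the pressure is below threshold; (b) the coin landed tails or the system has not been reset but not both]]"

false

Let V = "the lights are on" (False), P = "the pressure is above threshold" (True), D = "the coin landed heads" (False), W = "the system has been reset" (False).
Formalization: not (V -> (not P iff (not D xor not W)))

not P = not True = False
not D = not False = True
not W = not False = True
not D xor not W = True xor True = False
not P iff (not D xor not W) = False iff False = True
V -> (not P iff (not D xor not W)) = False -> True = True
not (V -> (not P iff (not D xor not W))) = not True = False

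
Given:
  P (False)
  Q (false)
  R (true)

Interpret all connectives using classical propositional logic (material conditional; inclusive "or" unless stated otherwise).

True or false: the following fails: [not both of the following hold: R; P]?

false

Parsed as ¬(R ↑ P)

R ↑ P = T ↑ F = T
¬(R ↑ P) = ¬T = F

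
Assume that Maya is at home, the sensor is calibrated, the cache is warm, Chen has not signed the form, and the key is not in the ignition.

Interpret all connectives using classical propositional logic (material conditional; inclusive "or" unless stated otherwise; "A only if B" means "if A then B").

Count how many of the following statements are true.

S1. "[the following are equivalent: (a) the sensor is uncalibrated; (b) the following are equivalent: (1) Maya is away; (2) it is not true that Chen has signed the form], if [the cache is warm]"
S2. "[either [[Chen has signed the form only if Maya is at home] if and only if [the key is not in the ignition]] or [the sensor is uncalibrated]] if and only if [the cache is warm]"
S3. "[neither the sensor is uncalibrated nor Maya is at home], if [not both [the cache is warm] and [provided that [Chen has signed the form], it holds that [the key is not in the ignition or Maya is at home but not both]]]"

3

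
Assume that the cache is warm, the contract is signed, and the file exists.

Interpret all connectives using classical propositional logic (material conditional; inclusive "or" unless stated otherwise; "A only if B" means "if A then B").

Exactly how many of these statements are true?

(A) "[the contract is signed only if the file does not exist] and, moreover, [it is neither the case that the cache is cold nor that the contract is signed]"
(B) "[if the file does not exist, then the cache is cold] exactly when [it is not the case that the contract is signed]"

Let Q = "the contract is signed" (T), R = "the file exists" (T), P = "the cache is warm" (T).

(A): In symbols: (Q -> ~R) & (~P nor Q)

~R = ~T = F
Q -> ~R = T -> F = F
~P = ~T = F
~P nor Q = F nor T = F
(Q -> ~R) & (~P nor Q) = F & F = F
Hence (A) is false.

(B): This is (~R -> ~P) <-> ~Q.

~R = ~T = F
~P = ~T = F
~R -> ~P = F -> F = T
~Q = ~T = F
(~R -> ~P) <-> ~Q = T <-> F = F
So (B) is false.

True statements: 0 (none).

0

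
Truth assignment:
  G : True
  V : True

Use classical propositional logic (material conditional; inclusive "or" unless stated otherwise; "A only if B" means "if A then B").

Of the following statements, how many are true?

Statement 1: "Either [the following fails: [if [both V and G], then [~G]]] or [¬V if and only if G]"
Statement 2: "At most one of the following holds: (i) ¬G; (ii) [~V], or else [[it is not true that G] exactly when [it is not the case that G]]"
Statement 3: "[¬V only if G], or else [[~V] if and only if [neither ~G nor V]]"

3

Statement 1: This is ~((V & G) -> ~G) | (~V <-> G).

V & G = T & T = T
~G = ~T = F
(V & G) -> ~G = T -> F = F
~((V & G) -> ~G) = ~F = T
~V = ~T = F
~V <-> G = F <-> T = F
~((V & G) -> ~G) | (~V <-> G) = T | F = T
Hence Statement 1 is true.

Statement 2: In symbols: ~G nand (~V | (~G <-> ~G))

~G = ~T = F
~V = ~T = F
~G = ~T = F
~G = ~T = F
~G <-> ~G = F <-> F = T
~V | (~G <-> ~G) = F | T = T
~G nand (~V | (~G <-> ~G)) = F nand T = T
So Statement 2 is true.

Statement 3: In symbols: (~V -> G) | (~V <-> (~G nor V))

~V = ~T = F
~V -> G = F -> T = T
~V = ~T = F
~G = ~T = F
~G nor V = F nor T = F
~V <-> (~G nor V) = F <-> F = T
(~V -> G) | (~V <-> (~G nor V)) = T | T = T
So Statement 3 is true.

Count: 3.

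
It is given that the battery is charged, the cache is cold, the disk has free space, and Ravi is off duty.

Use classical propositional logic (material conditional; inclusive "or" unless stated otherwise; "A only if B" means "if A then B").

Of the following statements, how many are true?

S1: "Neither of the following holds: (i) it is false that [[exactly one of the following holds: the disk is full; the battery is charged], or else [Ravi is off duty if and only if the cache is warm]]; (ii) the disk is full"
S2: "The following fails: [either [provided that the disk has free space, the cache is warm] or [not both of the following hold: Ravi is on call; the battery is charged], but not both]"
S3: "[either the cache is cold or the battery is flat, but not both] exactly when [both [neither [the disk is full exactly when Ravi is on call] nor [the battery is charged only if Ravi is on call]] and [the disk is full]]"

1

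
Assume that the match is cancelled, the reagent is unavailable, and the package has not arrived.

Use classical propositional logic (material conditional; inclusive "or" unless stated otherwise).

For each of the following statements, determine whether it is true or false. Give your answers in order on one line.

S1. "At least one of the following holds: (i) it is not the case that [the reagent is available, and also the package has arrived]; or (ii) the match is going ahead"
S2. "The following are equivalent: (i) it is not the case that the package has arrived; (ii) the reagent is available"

Let K = "the reagent is available" (F), D = "the package has arrived" (F), P = "the match is cancelled" (T).

S1: In symbols: ¬(K ∧ D) ∨ ¬P

K ∧ D = F ∧ F = F
¬(K ∧ D) = ¬F = T
¬P = ¬T = F
¬(K ∧ D) ∨ ¬P = T ∨ F = T
Thus S1 is true.

S2: Formalization: ¬D ↔ K

¬D = ¬F = T
¬D ↔ K = T ↔ F = F
Thus S2 is false.

S1 T, S2 F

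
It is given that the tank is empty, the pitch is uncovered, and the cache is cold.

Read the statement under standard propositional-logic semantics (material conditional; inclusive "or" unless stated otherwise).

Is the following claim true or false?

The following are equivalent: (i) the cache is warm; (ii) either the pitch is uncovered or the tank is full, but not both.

The statement is false.

Let R = "the cache is warm" (F), Q = "the pitch is covered" (F), P = "the tank is full" (F).
Parsed as R ↔ (¬Q ⊕ P)

¬Q = ¬F = T
¬Q ⊕ P = T ⊕ F = T
R ↔ (¬Q ⊕ P) = F ↔ T = F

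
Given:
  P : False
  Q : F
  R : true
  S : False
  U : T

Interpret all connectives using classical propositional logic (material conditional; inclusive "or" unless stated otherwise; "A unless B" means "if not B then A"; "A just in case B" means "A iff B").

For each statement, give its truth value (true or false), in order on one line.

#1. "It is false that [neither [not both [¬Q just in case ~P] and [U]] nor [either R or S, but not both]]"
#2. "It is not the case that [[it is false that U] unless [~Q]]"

#1 True; #2 False

#1: In symbols: ~(((~Q <-> ~P) nand U) nor (R xor S))

~Q = ~F = T
~P = ~F = T
~Q <-> ~P = T <-> T = T
(~Q <-> ~P) nand U = T nand T = F
R xor S = T xor F = T
((~Q <-> ~P) nand U) nor (R xor S) = F nor T = F
~(((~Q <-> ~P) nand U) nor (R xor S)) = ~F = T
Thus #1 is true.

#2: In symbols: ~(~U | ~Q)

~U = ~T = F
~Q = ~F = T
~U | ~Q = F | T = T
~(~U | ~Q) = ~T = F
Hence #2 is false.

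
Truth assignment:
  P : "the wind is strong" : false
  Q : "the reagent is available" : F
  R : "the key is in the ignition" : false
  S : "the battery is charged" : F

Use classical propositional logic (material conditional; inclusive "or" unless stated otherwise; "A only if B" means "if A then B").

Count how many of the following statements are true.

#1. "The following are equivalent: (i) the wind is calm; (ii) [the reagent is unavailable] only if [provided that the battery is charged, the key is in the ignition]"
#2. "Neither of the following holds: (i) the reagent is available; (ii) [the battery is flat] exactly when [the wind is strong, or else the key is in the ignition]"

2

#1: In symbols: ¬P ↔ (¬Q → (S → R))

¬P = ¬F = T
¬Q = ¬F = T
S → R = F → F = T
¬Q → (S → R) = T → T = T
¬P ↔ (¬Q → (S → R)) = T ↔ T = T
So #1 is true.

#2: In symbols: Q ↓ (¬S ↔ (P ∨ R))

¬S = ¬F = T
P ∨ R = F ∨ F = F
¬S ↔ (P ∨ R) = T ↔ F = F
Q ↓ (¬S ↔ (P ∨ R)) = F ↓ F = T
So #2 is true.

2 of the 2 statements are true (#1, #2).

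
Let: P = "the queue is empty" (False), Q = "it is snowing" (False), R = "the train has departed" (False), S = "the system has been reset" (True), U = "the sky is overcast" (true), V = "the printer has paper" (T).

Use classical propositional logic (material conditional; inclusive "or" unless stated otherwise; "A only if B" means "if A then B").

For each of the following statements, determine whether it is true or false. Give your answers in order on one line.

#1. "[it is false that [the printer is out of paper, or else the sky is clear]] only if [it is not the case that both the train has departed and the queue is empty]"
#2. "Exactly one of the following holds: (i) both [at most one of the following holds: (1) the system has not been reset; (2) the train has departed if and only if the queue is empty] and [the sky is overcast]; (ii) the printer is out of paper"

#1 True / #2 True

#1: In symbols: ¬(¬V ∨ ¬U) → (R ↑ P)

¬V = ¬T = F
¬U = ¬T = F
¬V ∨ ¬U = F ∨ F = F
¬(¬V ∨ ¬U) = ¬F = T
R ↑ P = F ↑ F = T
¬(¬V ∨ ¬U) → (R ↑ P) = T → T = T
Thus #1 is true.

#2: In symbols: ((¬S ↑ (R ↔ P)) ∧ U) ⊕ ¬V

¬S = ¬T = F
R ↔ P = F ↔ F = T
¬S ↑ (R ↔ P) = F ↑ T = T
(¬S ↑ (R ↔ P)) ∧ U = T ∧ T = T
¬V = ¬T = F
((¬S ↑ (R ↔ P)) ∧ U) ⊕ ¬V = T ⊕ F = T
Thus #2 is true.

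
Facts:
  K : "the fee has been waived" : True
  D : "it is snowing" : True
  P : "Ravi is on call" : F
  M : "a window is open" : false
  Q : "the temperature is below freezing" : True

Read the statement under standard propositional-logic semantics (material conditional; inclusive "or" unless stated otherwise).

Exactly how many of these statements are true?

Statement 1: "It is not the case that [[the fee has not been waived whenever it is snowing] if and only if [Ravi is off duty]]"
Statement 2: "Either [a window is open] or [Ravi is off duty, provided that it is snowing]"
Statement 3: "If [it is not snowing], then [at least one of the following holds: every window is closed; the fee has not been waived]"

Statement 1: This is ~((D -> ~K) <-> ~P).

~K = ~T = F
D -> ~K = T -> F = F
~P = ~F = T
(D -> ~K) <-> ~P = F <-> T = F
~((D -> ~K) <-> ~P) = ~F = T
So Statement 1 is true.

Statement 2: Formalization: M | (D -> ~P)

~P = ~F = T
D -> ~P = T -> T = T
M | (D -> ~P) = F | T = T
So Statement 2 is true.

Statement 3: Formalization: ~D -> (~M | ~K)

~D = ~T = F
~M = ~F = T
~K = ~T = F
~M | ~K = T | F = T
~D -> (~M | ~K) = F -> T = T
Hence Statement 3 is true.

3 of the 3 statements are true.

3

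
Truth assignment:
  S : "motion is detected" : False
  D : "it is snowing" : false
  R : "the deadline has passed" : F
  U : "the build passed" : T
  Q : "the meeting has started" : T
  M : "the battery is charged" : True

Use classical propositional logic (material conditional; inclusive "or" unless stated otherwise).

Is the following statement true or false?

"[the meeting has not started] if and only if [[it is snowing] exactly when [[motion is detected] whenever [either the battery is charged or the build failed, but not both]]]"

false

In symbols: ¬Q ↔ (D ↔ ((M ⊕ ¬U) → S))

¬Q = ¬T = F
¬U = ¬T = F
M ⊕ ¬U = T ⊕ F = T
(M ⊕ ¬U) → S = T → F = F
D ↔ ((M ⊕ ¬U) → S) = F ↔ F = T
¬Q ↔ (D ↔ ((M ⊕ ¬U) → S)) = F ↔ T = F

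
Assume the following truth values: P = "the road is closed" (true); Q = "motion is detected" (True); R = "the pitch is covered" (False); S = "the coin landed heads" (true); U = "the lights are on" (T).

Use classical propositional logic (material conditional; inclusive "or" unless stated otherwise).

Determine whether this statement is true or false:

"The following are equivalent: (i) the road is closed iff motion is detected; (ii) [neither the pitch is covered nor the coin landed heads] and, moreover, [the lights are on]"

False.

Values: P=T, Q=T, R=F, S=T, U=T.
Formalization: (P <-> Q) <-> ((R nor S) & U)

P <-> Q = T <-> T = T
R nor S = F nor T = F
(R nor S) & U = F & T = F
(P <-> Q) <-> ((R nor S) & U) = T <-> F = F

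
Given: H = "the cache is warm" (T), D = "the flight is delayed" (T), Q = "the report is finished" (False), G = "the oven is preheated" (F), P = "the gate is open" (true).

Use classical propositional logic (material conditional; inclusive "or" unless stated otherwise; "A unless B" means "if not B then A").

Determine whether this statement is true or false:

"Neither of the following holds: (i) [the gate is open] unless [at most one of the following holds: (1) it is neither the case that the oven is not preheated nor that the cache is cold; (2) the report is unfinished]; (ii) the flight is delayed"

Values: P=T, G=F, H=T, Q=F, D=T.
In symbols: (P ∨ ((¬G ↓ ¬H) ↑ ¬Q)) ↓ D

¬G = ¬F = T
¬H = ¬T = F
¬G ↓ ¬H = T ↓ F = F
¬Q = ¬F = T
(¬G ↓ ¬H) ↑ ¬Q = F ↑ T = T
P ∨ ((¬G ↓ ¬H) ↑ ¬Q) = T ∨ T = T
(P ∨ ((¬G ↓ ¬H) ↑ ¬Q)) ↓ D = T ↓ T = F

The statement is false.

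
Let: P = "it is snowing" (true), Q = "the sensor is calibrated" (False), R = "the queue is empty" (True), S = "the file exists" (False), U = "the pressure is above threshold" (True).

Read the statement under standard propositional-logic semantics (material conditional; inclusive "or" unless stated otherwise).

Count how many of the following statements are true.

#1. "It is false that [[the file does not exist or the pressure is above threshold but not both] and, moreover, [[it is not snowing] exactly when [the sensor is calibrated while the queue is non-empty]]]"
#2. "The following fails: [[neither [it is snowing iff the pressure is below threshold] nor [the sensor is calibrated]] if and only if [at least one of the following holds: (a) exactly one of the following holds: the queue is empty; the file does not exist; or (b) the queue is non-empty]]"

#1: Formalization: ¬((¬S ⊕ U) ∧ (¬P ↔ (Q ∧ ¬R)))

¬S = ¬F = T
¬S ⊕ U = T ⊕ T = F
¬P = ¬T = F
¬R = ¬T = F
Q ∧ ¬R = F ∧ F = F
¬P ↔ (Q ∧ ¬R) = F ↔ F = T
(¬S ⊕ U) ∧ (¬P ↔ (Q ∧ ¬R)) = F ∧ T = F
¬((¬S ⊕ U) ∧ (¬P ↔ (Q ∧ ¬R))) = ¬F = T
Hence #1 is true.

#2: This is ¬(((P ↔ ¬U) ↓ Q) ↔ ((R ⊕ ¬S) ∨ ¬R)).

¬U = ¬T = F
P ↔ ¬U = T ↔ F = F
(P ↔ ¬U) ↓ Q = F ↓ F = T
¬S = ¬F = T
R ⊕ ¬S = T ⊕ T = F
¬R = ¬T = F
(R ⊕ ¬S) ∨ ¬R = F ∨ F = F
((P ↔ ¬U) ↓ Q) ↔ ((R ⊕ ¬S) ∨ ¬R) = T ↔ F = F
¬(((P ↔ ¬U) ↓ Q) ↔ ((R ⊕ ¬S) ∨ ¬R)) = ¬F = T
Hence #2 is true.

2 of the 2 statements are true (#1, #2).

2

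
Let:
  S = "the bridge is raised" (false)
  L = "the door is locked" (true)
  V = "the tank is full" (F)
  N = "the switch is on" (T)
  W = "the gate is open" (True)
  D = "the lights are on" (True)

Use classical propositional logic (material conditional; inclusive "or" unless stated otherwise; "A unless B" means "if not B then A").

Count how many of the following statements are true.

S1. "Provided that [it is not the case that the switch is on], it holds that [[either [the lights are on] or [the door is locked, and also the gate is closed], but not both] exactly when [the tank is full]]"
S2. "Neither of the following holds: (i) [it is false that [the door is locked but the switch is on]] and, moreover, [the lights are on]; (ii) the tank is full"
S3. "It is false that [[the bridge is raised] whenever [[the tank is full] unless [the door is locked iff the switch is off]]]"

S1: In symbols: ~N -> ((D xor (L & ~W)) <-> V)

~N = ~T = F
~W = ~T = F
L & ~W = T & F = F
D xor (L & ~W) = T xor F = T
(D xor (L & ~W)) <-> V = T <-> F = F
~N -> ((D xor (L & ~W)) <-> V) = F -> F = T
Thus S1 is true.

S2: In symbols: (~(L & N) & D) nor V

L & N = T & T = T
~(L & N) = ~T = F
~(L & N) & D = F & T = F
(~(L & N) & D) nor V = F nor F = T
So S2 is true.

S3: This is ~((V | (L <-> ~N)) -> S).

~N = ~T = F
L <-> ~N = T <-> F = F
V | (L <-> ~N) = F | F = F
(V | (L <-> ~N)) -> S = F -> F = T
~((V | (L <-> ~N)) -> S) = ~T = F
Thus S3 is false.

2 of the 3 statements are true (S1, S2).

2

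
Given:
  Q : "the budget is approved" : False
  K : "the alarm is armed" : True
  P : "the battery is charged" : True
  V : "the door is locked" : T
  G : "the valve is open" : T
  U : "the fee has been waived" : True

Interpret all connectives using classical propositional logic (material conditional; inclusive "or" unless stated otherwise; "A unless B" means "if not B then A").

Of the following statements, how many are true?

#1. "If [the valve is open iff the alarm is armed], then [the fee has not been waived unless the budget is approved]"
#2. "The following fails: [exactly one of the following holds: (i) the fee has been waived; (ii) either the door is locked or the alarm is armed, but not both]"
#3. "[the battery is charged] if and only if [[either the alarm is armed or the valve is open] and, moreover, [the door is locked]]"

1

#1: In symbols: (G <-> K) -> (~U | Q)

G <-> K = T <-> T = T
~U = ~T = F
~U | Q = F | F = F
(G <-> K) -> (~U | Q) = T -> F = F
Thus #1 is false.

#2: This is ~(U xor (V xor K)).

V xor K = T xor T = F
U xor (V xor K) = T xor F = T
~(U xor (V xor K)) = ~T = F
So #2 is false.

#3: This is P <-> ((K | G) & V).

K | G = T | T = T
(K | G) & V = T & T = T
P <-> ((K | G) & V) = T <-> T = T
So #3 is true.

True statements: 1 (#3).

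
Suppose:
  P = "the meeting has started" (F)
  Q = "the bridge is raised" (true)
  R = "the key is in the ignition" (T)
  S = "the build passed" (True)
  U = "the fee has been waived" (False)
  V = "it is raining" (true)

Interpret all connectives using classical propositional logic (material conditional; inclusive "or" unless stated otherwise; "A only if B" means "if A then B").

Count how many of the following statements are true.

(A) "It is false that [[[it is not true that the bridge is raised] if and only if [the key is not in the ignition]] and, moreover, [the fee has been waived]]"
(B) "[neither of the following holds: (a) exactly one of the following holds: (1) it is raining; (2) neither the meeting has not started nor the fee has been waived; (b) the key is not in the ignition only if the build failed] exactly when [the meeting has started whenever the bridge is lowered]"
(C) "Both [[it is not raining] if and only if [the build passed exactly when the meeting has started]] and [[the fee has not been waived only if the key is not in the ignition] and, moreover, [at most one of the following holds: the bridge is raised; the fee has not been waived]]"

1

(A): This is ~((~Q <-> ~R) & U).

~Q = ~T = F
~R = ~T = F
~Q <-> ~R = F <-> F = T
(~Q <-> ~R) & U = T & F = F
~((~Q <-> ~R) & U) = ~F = T
So (A) is true.

(B): This is ((V xor (~P nor U)) nor (~R -> ~S)) <-> (~Q -> P).

~P = ~F = T
~P nor U = T nor F = F
V xor (~P nor U) = T xor F = T
~R = ~T = F
~S = ~T = F
~R -> ~S = F -> F = T
(V xor (~P nor U)) nor (~R -> ~S) = T nor T = F
~Q = ~T = F
~Q -> P = F -> F = T
((V xor (~P nor U)) nor (~R -> ~S)) <-> (~Q -> P) = F <-> T = F
Thus (B) is false.

(C): Formalization: (~V <-> (S <-> P)) & ((~U -> ~R) & (Q nand ~U))

~V = ~T = F
S <-> P = T <-> F = F
~V <-> (S <-> P) = F <-> F = T
~U = ~F = T
~R = ~T = F
~U -> ~R = T -> F = F
~U = ~F = T
Q nand ~U = T nand T = F
(~U -> ~R) & (Q nand ~U) = F & F = F
(~V <-> (S <-> P)) & ((~U -> ~R) & (Q nand ~U)) = T & F = F
Thus (C) is false.

True statements: 1 ((A)).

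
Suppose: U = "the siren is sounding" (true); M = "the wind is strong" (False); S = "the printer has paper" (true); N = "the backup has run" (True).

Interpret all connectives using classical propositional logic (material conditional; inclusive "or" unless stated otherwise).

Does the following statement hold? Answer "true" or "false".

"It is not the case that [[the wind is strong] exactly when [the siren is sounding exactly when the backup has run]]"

This is ~(M <-> (U <-> N)).

U <-> N = T <-> T = T
M <-> (U <-> N) = F <-> T = F
~(M <-> (U <-> N)) = ~F = T

True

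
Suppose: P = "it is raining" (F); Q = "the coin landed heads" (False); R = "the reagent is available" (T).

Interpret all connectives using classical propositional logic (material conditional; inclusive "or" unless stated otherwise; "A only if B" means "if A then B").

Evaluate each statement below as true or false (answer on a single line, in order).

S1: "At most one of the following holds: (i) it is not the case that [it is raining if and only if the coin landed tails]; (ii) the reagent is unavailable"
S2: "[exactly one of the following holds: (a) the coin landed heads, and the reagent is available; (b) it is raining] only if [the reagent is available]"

S1: Formalization: ¬(P ↔ ¬Q) ↑ ¬R

¬Q = ¬F = T
P ↔ ¬Q = F ↔ T = F
¬(P ↔ ¬Q) = ¬F = T
¬R = ¬T = F
¬(P ↔ ¬Q) ↑ ¬R = T ↑ F = T
Thus S1 is true.

S2: In symbols: ((Q ∧ R) ⊕ P) → R

Q ∧ R = F ∧ T = F
(Q ∧ R) ⊕ P = F ⊕ F = F
((Q ∧ R) ⊕ P) → R = F → T = T
Thus S2 is true.

S1 True; S2 True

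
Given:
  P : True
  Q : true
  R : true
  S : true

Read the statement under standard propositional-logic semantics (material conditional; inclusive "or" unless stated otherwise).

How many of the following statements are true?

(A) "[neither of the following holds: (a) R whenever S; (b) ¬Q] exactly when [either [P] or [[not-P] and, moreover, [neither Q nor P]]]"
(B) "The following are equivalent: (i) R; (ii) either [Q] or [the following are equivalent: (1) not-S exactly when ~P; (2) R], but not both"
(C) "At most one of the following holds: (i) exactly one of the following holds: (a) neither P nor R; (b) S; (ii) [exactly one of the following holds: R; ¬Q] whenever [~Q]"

(A): Parsed as ((S -> R) nor not Q) iff (P or (not P and (Q nor P)))

S -> R = True -> True = True
not Q = not True = False
(S -> R) nor not Q = True nor False = False
not P = not True = False
Q nor P = True nor True = False
not P and (Q nor P) = False and False = False
P or (not P and (Q nor P)) = True or False = True
((S -> R) nor not Q) iff (P or (not P and (Q nor P))) = False iff True = False
Hence (A) is false.

(B): Parsed as R iff (Q xor ((not S iff not P) iff R))

not S = not True = False
not P = not True = False
not S iff not P = False iff False = True
(not S iff not P) iff R = True iff True = True
Q xor ((not S iff not P) iff R) = True xor True = False
R iff (Q xor ((not S iff not P) iff R)) = True iff False = False
Thus (B) is false.

(C): In symbols: ((P nor R) xor S) nand (not Q -> (R xor not Q))

P nor R = True nor True = False
(P nor R) xor S = False xor True = True
not Q = not True = False
not Q = not True = False
R xor not Q = True xor False = True
not Q -> (R xor not Q) = False -> True = True
((P nor R) xor S) nand (not Q -> (R xor not Q)) = True nand True = False
Hence (C) is false.

True statements: 0 (none).

0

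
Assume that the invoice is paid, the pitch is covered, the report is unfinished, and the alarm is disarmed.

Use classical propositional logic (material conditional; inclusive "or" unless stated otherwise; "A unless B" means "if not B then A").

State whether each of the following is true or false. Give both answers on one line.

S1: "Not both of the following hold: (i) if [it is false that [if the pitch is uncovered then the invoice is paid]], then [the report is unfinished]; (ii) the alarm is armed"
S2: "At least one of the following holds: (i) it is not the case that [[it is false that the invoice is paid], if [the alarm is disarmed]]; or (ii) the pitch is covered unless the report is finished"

Let Q = "the pitch is covered" (True), P = "the invoice is paid" (True), R = "the report is finished" (False), S = "the alarm is armed" (False).

S1: Parsed as (not (not Q -> P) -> not R) nand S

not Q = not True = False
not Q -> P = False -> True = True
not (not Q -> P) = not True = False
not R = not False = True
not (not Q -> P) -> not R = False -> True = True
(not (not Q -> P) -> not R) nand S = True nand False = True
Hence S1 is true.

S2: This is not (not S -> not P) or (Q or R).

not S = not False = True
not P = not True = False
not S -> not P = True -> False = False
not (not S -> not P) = not False = True
Q or R = True or False = True
not (not S -> not P) or (Q or R) = True or True = True
So S2 is true.

S1 true; S2 true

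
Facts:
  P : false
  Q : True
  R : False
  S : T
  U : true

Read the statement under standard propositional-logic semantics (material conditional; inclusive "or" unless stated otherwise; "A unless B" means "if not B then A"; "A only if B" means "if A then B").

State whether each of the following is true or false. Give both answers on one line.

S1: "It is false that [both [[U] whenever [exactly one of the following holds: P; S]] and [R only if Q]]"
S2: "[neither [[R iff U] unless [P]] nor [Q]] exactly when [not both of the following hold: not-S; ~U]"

S1: In symbols: not (((P xor S) -> U) and (R -> Q))

P xor S = False xor True = True
(P xor S) -> U = True -> True = True
R -> Q = False -> True = True
((P xor S) -> U) and (R -> Q) = True and True = True
not (((P xor S) -> U) and (R -> Q)) = not True = False
So S1 is false.

S2: This is (((R iff U) or P) nor Q) iff (not S nand not U).

R iff U = False iff True = False
(R iff U) or P = False or False = False
((R iff U) or P) nor Q = False nor True = False
not S = not True = False
not U = not True = False
not S nand not U = False nand False = True
(((R iff U) or P) nor Q) iff (not S nand not U) = False iff True = False
Hence S2 is false.

S1 False, S2 False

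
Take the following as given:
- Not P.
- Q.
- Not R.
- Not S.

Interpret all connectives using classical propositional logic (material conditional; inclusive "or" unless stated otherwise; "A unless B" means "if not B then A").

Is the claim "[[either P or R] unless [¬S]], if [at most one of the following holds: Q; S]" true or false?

True

This is (Q nand S) -> ((P or R) or not S).

Q nand S = True nand False = True
P or R = False or False = False
not S = not False = True
(P or R) or not S = False or True = True
(Q nand S) -> ((P or R) or not S) = True -> True = True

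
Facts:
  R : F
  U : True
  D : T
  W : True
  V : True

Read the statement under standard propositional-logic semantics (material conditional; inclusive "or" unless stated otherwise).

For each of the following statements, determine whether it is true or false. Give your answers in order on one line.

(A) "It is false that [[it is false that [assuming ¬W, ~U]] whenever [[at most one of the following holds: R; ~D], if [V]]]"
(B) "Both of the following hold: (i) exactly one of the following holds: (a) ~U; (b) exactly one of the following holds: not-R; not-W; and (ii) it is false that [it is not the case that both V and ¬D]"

(A): Parsed as ~((V -> (R nand ~D)) -> ~(~W -> ~U))

~D = ~T = F
R nand ~D = F nand F = T
V -> (R nand ~D) = T -> T = T
~W = ~T = F
~U = ~T = F
~W -> ~U = F -> F = T
~(~W -> ~U) = ~T = F
(V -> (R nand ~D)) -> ~(~W -> ~U) = T -> F = F
~((V -> (R nand ~D)) -> ~(~W -> ~U)) = ~F = T
Hence (A) is true.

(B): This is (~U xor (~R xor ~W)) & ~(V nand ~D).

~U = ~T = F
~R = ~F = T
~W = ~T = F
~R xor ~W = T xor F = T
~U xor (~R xor ~W) = F xor T = T
~D = ~T = F
V nand ~D = T nand F = T
~(V nand ~D) = ~T = F
(~U xor (~R xor ~W)) & ~(V nand ~D) = T & F = F
So (B) is false.

(A) T; (B) F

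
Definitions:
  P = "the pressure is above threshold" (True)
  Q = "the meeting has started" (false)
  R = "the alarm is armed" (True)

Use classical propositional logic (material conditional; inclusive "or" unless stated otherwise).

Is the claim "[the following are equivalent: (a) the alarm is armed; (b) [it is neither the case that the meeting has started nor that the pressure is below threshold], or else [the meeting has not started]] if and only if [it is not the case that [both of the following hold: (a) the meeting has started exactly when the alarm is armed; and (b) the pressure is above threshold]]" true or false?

The statement is true.

This is (R <-> ((Q nor ~P) | ~Q)) <-> ~((Q <-> R) & P).

~P = ~T = F
Q nor ~P = F nor F = T
~Q = ~F = T
(Q nor ~P) | ~Q = T | T = T
R <-> ((Q nor ~P) | ~Q) = T <-> T = T
Q <-> R = F <-> T = F
(Q <-> R) & P = F & T = F
~((Q <-> R) & P) = ~F = T
(R <-> ((Q nor ~P) | ~Q)) <-> ~((Q <-> R) & P) = T <-> T = T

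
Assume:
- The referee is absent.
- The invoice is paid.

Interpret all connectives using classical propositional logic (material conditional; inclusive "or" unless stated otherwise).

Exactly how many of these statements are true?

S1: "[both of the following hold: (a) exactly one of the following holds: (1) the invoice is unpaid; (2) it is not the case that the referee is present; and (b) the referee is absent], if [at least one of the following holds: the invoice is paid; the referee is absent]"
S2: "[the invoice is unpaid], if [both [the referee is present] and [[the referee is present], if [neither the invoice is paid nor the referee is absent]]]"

Let D = "the invoice is paid" (True), S = "the referee is present" (False).

S1: Parsed as (D or not S) -> ((not D xor not S) and not S)

not S = not False = True
D or not S = True or True = True
not D = not True = False
not S = not False = True
not D xor not S = False xor True = True
not S = not False = True
(not D xor not S) and not S = True and True = True
(D or not S) -> ((not D xor not S) and not S) = True -> True = True
Thus S1 is true.

S2: Formalization: (S and ((D nor not S) -> S)) -> not D

not S = not False = True
D nor not S = True nor True = False
(D nor not S) -> S = False -> False = True
S and ((D nor not S) -> S) = False and True = False
not D = not True = False
(S and ((D nor not S) -> S)) -> not D = False -> False = True
Hence S2 is true.

True statements: 2 (S1, S2).

2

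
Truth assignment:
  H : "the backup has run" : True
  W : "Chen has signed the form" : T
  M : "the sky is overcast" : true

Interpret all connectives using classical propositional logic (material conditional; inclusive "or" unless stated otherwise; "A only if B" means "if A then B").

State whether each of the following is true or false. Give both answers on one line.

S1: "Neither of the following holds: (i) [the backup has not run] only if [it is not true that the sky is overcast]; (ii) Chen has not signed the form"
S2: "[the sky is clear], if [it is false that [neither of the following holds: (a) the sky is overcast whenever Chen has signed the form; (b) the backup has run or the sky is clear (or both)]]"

S1: In symbols: (not H -> not M) nor not W

not H = not True = False
not M = not True = False
not H -> not M = False -> False = True
not W = not True = False
(not H -> not M) nor not W = True nor False = False
Hence S1 is false.

S2: Formalization: not ((W -> M) nor (H or not M)) -> not M

W -> M = True -> True = True
not M = not True = False
H or not M = True or False = True
(W -> M) nor (H or not M) = True nor True = False
not ((W -> M) nor (H or not M)) = not False = True
not M = not True = False
not ((W -> M) nor (H or not M)) -> not M = True -> False = False
Hence S2 is false.

S1 F, S2 F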